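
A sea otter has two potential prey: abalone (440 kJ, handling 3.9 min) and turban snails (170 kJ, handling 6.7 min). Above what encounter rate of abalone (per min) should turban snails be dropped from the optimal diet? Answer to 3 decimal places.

At the threshold, the rate on abalone alone equals the profitability of turban snails: λ·440/(1 + λ·3.9) = 170/6.7 = 25.37.
Rearranging, λ(440 − 25.37×3.9) = 25.37, so λ = 25.37/341 = 0.0744 per min.

0.074 per min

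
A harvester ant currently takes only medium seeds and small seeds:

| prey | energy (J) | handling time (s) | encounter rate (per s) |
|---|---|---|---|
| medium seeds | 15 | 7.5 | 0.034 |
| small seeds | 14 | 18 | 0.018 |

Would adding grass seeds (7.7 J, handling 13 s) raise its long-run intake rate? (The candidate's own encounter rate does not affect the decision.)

On medium seeds and small seeds alone, R = ΣλE/(1+Σλh) = 0.762/1.579 = 0.4826 J/s.
grass seeds: E/h = 7.7/13 = 0.5923 J/s.
0.5923 > 0.4826, so adding grass seeds raises the average — include it.

Yes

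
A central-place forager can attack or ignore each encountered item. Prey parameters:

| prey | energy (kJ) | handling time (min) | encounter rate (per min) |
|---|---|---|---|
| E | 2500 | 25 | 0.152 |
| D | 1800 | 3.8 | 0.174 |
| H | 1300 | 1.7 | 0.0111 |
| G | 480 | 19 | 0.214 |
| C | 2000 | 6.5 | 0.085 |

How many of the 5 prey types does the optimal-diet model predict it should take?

E/h in descending order: H 765, D 474, C 308, E 100, G 25.3 kJ/min. The optimal diet is the largest prefix of this list for which every included type satisfies E_i/h_i > R on the types above it.
Rate on top 1: 14.16. D: 474 > 14.16 → include.
Rate on top 2: 195. C: 308 > 195 → include.
Rate on top 3: 222.9. E: 100 < 222.9 → exclude; stop.
Optimal diet: H, D, C — 3 of 5 types.

3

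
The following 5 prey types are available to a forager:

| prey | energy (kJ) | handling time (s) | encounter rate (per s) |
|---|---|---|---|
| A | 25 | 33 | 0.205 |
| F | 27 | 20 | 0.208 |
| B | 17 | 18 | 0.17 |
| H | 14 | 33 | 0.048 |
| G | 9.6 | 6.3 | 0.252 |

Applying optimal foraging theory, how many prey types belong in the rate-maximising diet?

2

Rank by E/h (kJ/s): G 1.52, F 1.35, B 0.944, A 0.758, H 0.424. Include each in turn until the next type's E/h falls below the running intake rate.
Rate on top 1: 0.9349. F: 1.35 > 0.9349 → include.
Rate on top 2: 1.191. B: 0.944 < 1.191 → exclude; stop.
Optimal diet: G, F — 2 of 5 types.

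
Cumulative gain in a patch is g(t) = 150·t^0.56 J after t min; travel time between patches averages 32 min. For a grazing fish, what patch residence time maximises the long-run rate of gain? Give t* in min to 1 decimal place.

Optimal t* satisfies g'(t*) = g(t*)/(T + t*).
g'(t) = 0.56·150·t^-0.44. Setting 0.56·150·t^-0.44 = 150·t^0.56/(32+t) gives 0.56(32+t) = t, so 0.44·t = 0.56×32.
t* = 0.56×32/0.44 = 40.73 min.

40.7 min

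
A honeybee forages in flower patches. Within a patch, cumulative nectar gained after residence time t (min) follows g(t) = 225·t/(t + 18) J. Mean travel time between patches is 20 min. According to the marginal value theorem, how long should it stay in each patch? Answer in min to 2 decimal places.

18.97 min

By the marginal value theorem, leave when the instantaneous gain rate g'(t) equals the habitat-wide average g(t)/(T + t).
g'(t) = 225·18/(t + 18)². Setting 225·18/(t+18)² = 225t/[(t+18)(20+t)] gives 18(20+t) = t(t+18), so t² = 18×20 = 360.
t* = √360 = 18.97 min.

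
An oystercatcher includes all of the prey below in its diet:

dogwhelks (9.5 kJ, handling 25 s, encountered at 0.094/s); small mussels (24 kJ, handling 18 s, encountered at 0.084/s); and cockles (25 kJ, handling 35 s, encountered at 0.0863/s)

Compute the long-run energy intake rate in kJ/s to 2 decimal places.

Energy encountered per unit search time: 0.094×9.5 + 0.084×24 + 0.0863×25 = 5.067 kJ/s.
Handling time per unit search time: 0.094×25 + 0.084×18 + 0.0863×35 = 6.883.
Rate = 5.067/(1 + 6.883) = 0.6428 kJ/s.

0.64 kJ/s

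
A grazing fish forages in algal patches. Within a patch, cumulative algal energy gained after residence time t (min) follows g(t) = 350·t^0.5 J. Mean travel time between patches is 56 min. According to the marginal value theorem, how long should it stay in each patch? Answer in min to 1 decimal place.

Maximise g(t)/(T+t): set derivative to zero → g'(t)(T+t) = g(t).
g'(t) = 0.5·350·t^-0.5. Setting 0.5·350·t^-0.5 = 350·t^0.5/(56+t) gives 0.5(56+t) = t, so 0.50·t = 0.5×56.
t* = 0.5×56/0.50 = 56 min.

56.0 min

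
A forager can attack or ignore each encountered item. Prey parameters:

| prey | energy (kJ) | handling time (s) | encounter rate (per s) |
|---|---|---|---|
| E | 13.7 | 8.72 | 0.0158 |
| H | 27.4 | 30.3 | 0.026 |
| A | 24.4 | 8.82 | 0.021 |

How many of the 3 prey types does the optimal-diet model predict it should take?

3

Profitabilities (E/h, kJ/s): A 2.77, E 1.57, H 0.904. Add prey in this order while the next type's profitability exceeds the intake rate on those already taken.
Rate on top 1: 0.4323. E: 1.57 > 0.4323 → include.
Rate on top 2: 0.5509. H: 0.904 > 0.5509 → include.
Optimal diet: A, E, H — 3 of 3 types.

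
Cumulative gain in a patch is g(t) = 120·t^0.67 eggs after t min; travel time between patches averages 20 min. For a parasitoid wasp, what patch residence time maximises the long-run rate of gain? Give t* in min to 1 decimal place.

Optimal t* satisfies g'(t*) = g(t*)/(T + t*).
g'(t) = 0.67·120·t^-0.33. Setting 0.67·120·t^-0.33 = 120·t^0.67/(20+t) gives 0.67(20+t) = t, so 0.33·t = 0.67×20.
t* = 0.67×20/0.33 = 40.61 min.

40.6 min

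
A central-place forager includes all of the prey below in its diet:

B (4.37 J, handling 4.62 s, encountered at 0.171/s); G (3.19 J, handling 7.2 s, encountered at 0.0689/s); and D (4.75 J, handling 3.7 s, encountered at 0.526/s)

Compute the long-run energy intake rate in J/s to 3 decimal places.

0.819 J/s

R = (0.171×4.37 + 0.0689×3.19 + 0.526×4.75) / (1 + 0.171×4.62 + 0.0689×7.2 + 0.526×3.7) = 3.466/4.232 = 0.8188 J/s.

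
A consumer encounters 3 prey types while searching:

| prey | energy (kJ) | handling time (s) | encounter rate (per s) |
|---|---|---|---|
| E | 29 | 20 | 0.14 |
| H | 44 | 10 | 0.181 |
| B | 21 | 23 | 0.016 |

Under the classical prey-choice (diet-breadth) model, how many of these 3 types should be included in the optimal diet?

1

Rank by E/h (kJ/s): H 4.4, E 1.45, B 0.913. Include each in turn until the next type's E/h falls below the running intake rate.
Rate on top 1: 2.834. E: 1.45 < 2.834 → exclude; stop.
Optimal diet: H — 1 of 3 types.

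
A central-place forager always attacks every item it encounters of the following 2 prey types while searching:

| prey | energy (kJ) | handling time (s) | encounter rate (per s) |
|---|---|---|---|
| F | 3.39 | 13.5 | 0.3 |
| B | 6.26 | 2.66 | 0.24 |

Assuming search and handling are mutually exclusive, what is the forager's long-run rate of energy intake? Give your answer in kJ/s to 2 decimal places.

0.44 kJ/s

R = (0.3×3.39 + 0.24×6.26) / (1 + 0.3×13.5 + 0.24×2.66) = 2.519/5.688 = 0.4429 kJ/s.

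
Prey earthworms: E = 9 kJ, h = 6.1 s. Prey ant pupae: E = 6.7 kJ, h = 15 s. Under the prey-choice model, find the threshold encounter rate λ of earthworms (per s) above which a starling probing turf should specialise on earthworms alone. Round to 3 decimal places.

Drop ant pupae once their profitability E₂/h₂ falls below the rate achievable on earthworms alone: E₂/h₂ = λE₁/(1 + λh₁).
Solve for λ: λE₁h₂ = E₂(1 + λh₁) → λ(E₁h₂ − E₂h₁) = E₂ → λ = E₂/(E₁h₂ − E₂h₁).
λ = 6.7/(9×15 − 6.7×6.1) = 6.7/94.13 = 0.07118 per s.

0.071 per s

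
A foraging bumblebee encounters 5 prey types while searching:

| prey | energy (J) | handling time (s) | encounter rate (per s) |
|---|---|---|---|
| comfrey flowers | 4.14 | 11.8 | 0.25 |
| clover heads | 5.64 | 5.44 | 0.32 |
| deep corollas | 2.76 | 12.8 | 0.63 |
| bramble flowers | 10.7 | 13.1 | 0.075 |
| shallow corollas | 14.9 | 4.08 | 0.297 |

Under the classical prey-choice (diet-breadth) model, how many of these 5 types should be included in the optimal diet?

1

E/h in descending order: shallow corollas 3.65, clover heads 1.04, bramble flowers 0.817, comfrey flowers 0.351, deep corollas 0.216 J/s. The optimal diet is the largest prefix of this list for which every included type satisfies E_i/h_i > R on the types above it.
Rate on top 1: 2.001. clover heads: 1.04 < 2.001 → exclude; stop.
Optimal diet: shallow corollas — 1 of 5 types.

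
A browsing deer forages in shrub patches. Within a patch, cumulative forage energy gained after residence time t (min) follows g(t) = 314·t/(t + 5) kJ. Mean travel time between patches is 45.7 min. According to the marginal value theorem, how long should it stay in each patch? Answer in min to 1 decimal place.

15.1 min

Optimal t* satisfies g'(t*) = g(t*)/(T + t*).
g'(t) = 314·5/(t + 5)². Setting 314·5/(t+5)² = 314t/[(t+5)(45.7+t)] gives 5(45.7+t) = t(t+5), so t² = 5×45.7 = 228.5.
t* = √228.5 = 15.12 min.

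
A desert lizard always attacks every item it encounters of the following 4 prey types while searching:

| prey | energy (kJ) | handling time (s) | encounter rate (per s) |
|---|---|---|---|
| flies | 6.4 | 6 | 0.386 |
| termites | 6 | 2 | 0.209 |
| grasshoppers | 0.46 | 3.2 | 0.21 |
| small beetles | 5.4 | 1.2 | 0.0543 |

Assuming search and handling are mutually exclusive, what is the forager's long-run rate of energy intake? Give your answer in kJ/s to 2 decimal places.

R = Σλ_iE_i / (1 + Σλ_ih_i)
Numerator: 0.386×6.4 + 0.209×6 + 0.21×0.46 + 0.0543×5.4 = 4.114
Denominator: 1 + 0.386×6 + 0.209×2 + 0.21×3.2 + 0.0543×1.2 = 4.471
R = 4.114/4.471 = 0.9202 kJ/s

0.92 kJ/s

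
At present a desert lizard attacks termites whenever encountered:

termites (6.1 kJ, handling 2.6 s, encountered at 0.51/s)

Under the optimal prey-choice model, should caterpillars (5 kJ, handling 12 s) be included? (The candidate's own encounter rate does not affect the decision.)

On termites alone, R = ΣλE/(1+Σλh) = 3.111/2.326 = 1.337 kJ/s.
Profitability of caterpillars: 5/12 = 0.4167 kJ/s.
Since 0.4167 < R, time spent handling caterpillars is better spent searching.

No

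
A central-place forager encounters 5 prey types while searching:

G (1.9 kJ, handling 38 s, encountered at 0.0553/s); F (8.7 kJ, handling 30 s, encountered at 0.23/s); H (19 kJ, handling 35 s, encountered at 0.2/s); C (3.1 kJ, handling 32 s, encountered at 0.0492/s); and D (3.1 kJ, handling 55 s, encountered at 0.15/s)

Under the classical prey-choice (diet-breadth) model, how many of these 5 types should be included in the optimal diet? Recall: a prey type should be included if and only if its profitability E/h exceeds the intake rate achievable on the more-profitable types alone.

Profitabilities (E/h, kJ/s): H 0.543, F 0.29, C 0.0969, D 0.0564, G 0.05. Add prey in this order while the next type's profitability exceeds the intake rate on those already taken.
Rate on top 1: 0.475. F: 0.29 < 0.475 → exclude; stop.
Optimal diet: H — 1 of 5 types.

1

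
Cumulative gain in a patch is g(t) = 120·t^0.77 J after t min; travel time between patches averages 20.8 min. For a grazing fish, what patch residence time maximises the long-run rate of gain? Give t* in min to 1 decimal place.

By the marginal value theorem, leave when the instantaneous gain rate g'(t) equals the habitat-wide average g(t)/(T + t).
g'(t) = 0.77·120·t^-0.23. Setting 0.77·120·t^-0.23 = 120·t^0.77/(20.8+t) gives 0.77(20.8+t) = t, so 0.23·t = 0.77×20.8.
t* = 0.77×20.8/0.23 = 69.63 min.

69.6 min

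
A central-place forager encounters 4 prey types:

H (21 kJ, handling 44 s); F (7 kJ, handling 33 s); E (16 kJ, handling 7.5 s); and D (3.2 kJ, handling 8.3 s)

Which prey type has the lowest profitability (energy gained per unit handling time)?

In descending order of E/h:
E: 16/7.5 = 2.13 kJ/s
H: 21/44 = 0.477 kJ/s
D: 3.2/8.3 = 0.386 kJ/s
F: 7/33 = 0.212 kJ/s

F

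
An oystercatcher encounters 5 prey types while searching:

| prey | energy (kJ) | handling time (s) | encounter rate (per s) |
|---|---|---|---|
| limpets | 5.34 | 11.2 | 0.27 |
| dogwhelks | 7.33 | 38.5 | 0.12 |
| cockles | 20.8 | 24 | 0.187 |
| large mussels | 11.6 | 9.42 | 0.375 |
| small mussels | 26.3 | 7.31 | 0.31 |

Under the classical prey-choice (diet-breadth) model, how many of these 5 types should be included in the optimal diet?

1

Profitabilities (E/h, kJ/s): small mussels 3.6, large mussels 1.23, cockles 0.867, limpets 0.477, dogwhelks 0.19. Add prey in this order while the next type's profitability exceeds the intake rate on those already taken.
Rate on top 1: 2.496. large mussels: 1.23 < 2.496 → exclude; stop.
Optimal diet: small mussels — 1 of 5 types.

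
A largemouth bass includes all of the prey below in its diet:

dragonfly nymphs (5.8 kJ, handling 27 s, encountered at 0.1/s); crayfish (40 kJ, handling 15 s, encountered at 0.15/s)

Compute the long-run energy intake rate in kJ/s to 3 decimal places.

R = (0.1×5.8 + 0.15×40) / (1 + 0.1×27 + 0.15×15) = 6.58/5.95 = 1.106 kJ/s.

1.106 kJ/s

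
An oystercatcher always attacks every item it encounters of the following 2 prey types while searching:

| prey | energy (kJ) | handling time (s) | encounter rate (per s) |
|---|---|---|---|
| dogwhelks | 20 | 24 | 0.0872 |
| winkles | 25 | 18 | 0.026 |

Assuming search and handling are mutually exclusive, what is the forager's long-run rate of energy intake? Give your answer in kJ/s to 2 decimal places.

0.67 kJ/s

R = Σλ_iE_i / (1 + Σλ_ih_i)
Numerator: 0.0872×20 + 0.026×25 = 2.394
Denominator: 1 + 0.0872×24 + 0.026×18 = 3.561
R = 2.394/3.561 = 0.6723 kJ/s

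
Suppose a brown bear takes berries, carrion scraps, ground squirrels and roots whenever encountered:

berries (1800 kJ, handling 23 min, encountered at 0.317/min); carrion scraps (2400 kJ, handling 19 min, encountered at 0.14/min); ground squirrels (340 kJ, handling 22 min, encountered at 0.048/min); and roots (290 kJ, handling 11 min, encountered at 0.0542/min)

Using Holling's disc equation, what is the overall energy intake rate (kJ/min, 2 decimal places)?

74.48 kJ/min

R = Σλ_iE_i / (1 + Σλ_ih_i)
Numerator: 0.317×1800 + 0.14×2400 + 0.048×340 + 0.0542×290 = 938.6
Denominator: 1 + 0.317×23 + 0.14×19 + 0.048×22 + 0.0542×11 = 12.6
R = 938.6/12.6 = 74.48 kJ/min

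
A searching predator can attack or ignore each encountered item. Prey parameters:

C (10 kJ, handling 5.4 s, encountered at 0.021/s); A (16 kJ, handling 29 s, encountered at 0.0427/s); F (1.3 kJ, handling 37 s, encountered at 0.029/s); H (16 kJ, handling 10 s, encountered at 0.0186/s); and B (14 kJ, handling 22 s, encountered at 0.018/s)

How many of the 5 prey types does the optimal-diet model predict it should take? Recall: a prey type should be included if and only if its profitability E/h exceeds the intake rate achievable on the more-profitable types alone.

E/h in descending order: C 1.85, H 1.6, B 0.636, A 0.552, F 0.0351 kJ/s. The optimal diet is the largest prefix of this list for which every included type satisfies E_i/h_i > R on the types above it.
Rate on top 1: 0.1886. H: 1.6 > 0.1886 → include.
Rate on top 2: 0.3906. B: 0.636 > 0.3906 → include.
Rate on top 3: 0.448. A: 0.552 > 0.448 → include.
Rate on top 4: 0.4918. F: 0.0351 < 0.4918 → exclude; stop.
Optimal diet: C, H, B, A — 4 of 5 types.

4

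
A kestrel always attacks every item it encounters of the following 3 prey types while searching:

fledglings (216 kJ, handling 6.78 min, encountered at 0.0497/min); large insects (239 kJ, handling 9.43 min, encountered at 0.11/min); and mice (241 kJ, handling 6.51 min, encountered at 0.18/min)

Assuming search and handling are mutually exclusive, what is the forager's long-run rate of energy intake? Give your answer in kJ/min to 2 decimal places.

Energy encountered per unit search time: 0.0497×216 + 0.11×239 + 0.18×241 = 80.41 kJ/min.
Handling time per unit search time: 0.0497×6.78 + 0.11×9.43 + 0.18×6.51 = 2.546.
Rate = 80.41/(1 + 2.546) = 22.67 kJ/min.

22.67 kJ/min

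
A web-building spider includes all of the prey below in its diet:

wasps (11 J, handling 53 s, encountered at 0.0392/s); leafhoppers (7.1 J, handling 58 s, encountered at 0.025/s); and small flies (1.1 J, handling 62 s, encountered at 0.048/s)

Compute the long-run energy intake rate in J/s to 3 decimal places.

Energy encountered per unit search time: 0.0392×11 + 0.025×7.1 + 0.048×1.1 = 0.6615 J/s.
Handling time per unit search time: 0.0392×53 + 0.025×58 + 0.048×62 = 6.504.
Rate = 0.6615/(1 + 6.504) = 0.08816 J/s.

0.088 J/s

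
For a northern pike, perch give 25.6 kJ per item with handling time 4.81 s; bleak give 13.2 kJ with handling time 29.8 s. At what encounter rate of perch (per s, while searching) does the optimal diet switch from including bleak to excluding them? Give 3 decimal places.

Drop bleak once their profitability E₂/h₂ falls below the rate achievable on perch alone: E₂/h₂ = λE₁/(1 + λh₁).
Solve for λ: λE₁h₂ = E₂(1 + λh₁) → λ(E₁h₂ − E₂h₁) = E₂ → λ = E₂/(E₁h₂ − E₂h₁).
λ = 13.2/(25.6×29.8 − 13.2×4.81) = 13.2/699.4 = 0.01887 per s.

0.019 per s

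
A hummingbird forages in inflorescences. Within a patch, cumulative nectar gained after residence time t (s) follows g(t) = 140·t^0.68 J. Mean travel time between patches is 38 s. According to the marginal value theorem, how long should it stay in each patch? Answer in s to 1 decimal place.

Maximise g(t)/(T+t): set derivative to zero → g'(t)(T+t) = g(t).
g'(t) = 0.68·140·t^-0.32. Setting 0.68·140·t^-0.32 = 140·t^0.68/(38+t) gives 0.68(38+t) = t, so 0.32·t = 0.68×38.
t* = 0.68×38/0.32 = 80.75 s.

80.8 s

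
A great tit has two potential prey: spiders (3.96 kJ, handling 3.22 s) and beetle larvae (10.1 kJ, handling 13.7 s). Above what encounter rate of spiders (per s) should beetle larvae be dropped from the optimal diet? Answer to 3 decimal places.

The zero-one rule: include beetle larvae iff E₂/h₂ > λE₁/(1+λh₁). Equality gives the switch point.
λE₁h₂ = E₂ + λE₂h₁ ⇒ λ = E₂/(E₁h₂ − E₂h₁) = 10.1/(54.25 − 32.52) = 0.4648 per s.

0.465 per s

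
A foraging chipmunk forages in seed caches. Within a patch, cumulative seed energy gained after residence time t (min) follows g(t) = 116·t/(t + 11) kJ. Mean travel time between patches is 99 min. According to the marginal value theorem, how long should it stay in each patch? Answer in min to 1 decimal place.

Optimal t* satisfies g'(t*) = g(t*)/(T + t*).
g'(t) = 116·11/(t + 11)². Setting 116·11/(t+11)² = 116t/[(t+11)(99+t)] gives 11(99+t) = t(t+11), so t² = 11×99 = 1089.
t* = √1089 = 33 min.

33.0 min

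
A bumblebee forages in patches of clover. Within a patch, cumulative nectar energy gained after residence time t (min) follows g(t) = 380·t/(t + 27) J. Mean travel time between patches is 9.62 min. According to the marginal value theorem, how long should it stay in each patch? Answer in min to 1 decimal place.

16.1 min

By the marginal value theorem, leave when the instantaneous gain rate g'(t) equals the habitat-wide average g(t)/(T + t).
g'(t) = 380·27/(t + 27)². Setting 380·27/(t+27)² = 380t/[(t+27)(9.62+t)] gives 27(9.62+t) = t(t+27), so t² = 27×9.62 = 259.7.
t* = √259.7 = 16.12 min.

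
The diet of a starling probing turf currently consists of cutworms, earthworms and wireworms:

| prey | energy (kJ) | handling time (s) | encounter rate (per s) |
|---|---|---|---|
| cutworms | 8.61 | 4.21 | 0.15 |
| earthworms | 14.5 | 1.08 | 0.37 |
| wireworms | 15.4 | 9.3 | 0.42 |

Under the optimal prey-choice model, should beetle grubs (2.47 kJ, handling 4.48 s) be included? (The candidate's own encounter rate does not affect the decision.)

Intake rate on the current diet: R = (0.15×8.61 + 0.37×14.5 + 0.42×15.4) / (1 + 0.15×4.21 + 0.37×1.08 + 0.42×9.3) = 13.12/5.937 = 2.211 kJ/s.
Profitability of beetle grubs: 2.47/4.48 = 0.5513 kJ/s.
0.5513 < 2.211, so adding beetle grubs would lower the average — exclude it.

No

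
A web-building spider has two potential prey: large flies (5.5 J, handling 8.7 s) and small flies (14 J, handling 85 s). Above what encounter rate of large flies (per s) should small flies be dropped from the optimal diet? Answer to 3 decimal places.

0.040 per s

At the threshold, the rate on large flies alone equals the profitability of small flies: λ·5.5/(1 + λ·8.7) = 14/85 = 0.1647.
Rearranging, λ(5.5 − 0.1647×8.7) = 0.1647, so λ = 0.1647/4.067 = 0.0405 per s.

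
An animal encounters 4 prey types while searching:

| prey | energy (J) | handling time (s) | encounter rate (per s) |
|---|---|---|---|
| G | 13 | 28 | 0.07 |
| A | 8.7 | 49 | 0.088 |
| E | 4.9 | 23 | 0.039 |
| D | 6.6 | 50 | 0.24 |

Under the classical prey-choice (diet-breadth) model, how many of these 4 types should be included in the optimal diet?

E/h in descending order: G 0.464, E 0.213, A 0.178, D 0.132 J/s. The optimal diet is the largest prefix of this list for which every included type satisfies E_i/h_i > R on the types above it.
Rate on top 1: 0.3074. E: 0.213 < 0.3074 → exclude; stop.
Optimal diet: G — 1 of 4 types.

1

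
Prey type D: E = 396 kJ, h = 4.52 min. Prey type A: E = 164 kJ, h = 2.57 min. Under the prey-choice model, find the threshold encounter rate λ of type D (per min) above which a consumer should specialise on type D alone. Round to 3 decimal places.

At the threshold, the rate on type D alone equals the profitability of type A: λ·396/(1 + λ·4.52) = 164/2.57 = 63.81.
Rearranging, λ(396 − 63.81×4.52) = 63.81, so λ = 63.81/107.6 = 0.5933 per min.

0.593 per min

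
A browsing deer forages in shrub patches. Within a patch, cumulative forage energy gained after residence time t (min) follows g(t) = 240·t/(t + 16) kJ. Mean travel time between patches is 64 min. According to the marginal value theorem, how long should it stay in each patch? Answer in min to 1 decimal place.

Optimal t* satisfies g'(t*) = g(t*)/(T + t*).
g'(t) = 240·16/(t + 16)². Setting 240·16/(t+16)² = 240t/[(t+16)(64+t)] gives 16(64+t) = t(t+16), so t² = 16×64 = 1024.
t* = √1024 = 32 min.

32.0 min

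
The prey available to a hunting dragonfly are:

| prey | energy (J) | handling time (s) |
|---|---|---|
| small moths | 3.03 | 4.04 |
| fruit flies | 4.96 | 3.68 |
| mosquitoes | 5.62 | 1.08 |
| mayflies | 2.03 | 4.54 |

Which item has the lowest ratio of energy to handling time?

mayflies

Profitability E/h (J/s): small moths = 3.03/4.04 = 0.75, fruit flies = 4.96/3.68 = 1.35, mosquitoes = 5.62/1.08 = 5.2, mayflies = 2.03/4.54 = 0.447.
Ranked: mosquitoes > fruit flies > small moths > mayflies.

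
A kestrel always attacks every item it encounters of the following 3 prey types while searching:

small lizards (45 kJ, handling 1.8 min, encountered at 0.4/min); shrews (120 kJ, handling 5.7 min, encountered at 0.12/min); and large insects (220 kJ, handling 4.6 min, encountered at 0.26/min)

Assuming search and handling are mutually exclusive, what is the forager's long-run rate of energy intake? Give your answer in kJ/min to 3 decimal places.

24.889 kJ/min

R = (0.4×45 + 0.12×120 + 0.26×220) / (1 + 0.4×1.8 + 0.12×5.7 + 0.26×4.6) = 89.6/3.6 = 24.89 kJ/min.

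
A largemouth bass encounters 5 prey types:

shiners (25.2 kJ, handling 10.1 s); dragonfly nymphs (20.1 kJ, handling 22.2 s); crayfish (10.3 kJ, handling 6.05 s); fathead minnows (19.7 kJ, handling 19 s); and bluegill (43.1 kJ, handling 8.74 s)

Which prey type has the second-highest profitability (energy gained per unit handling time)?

shiners

Profitability E/h (kJ/s): shiners = 25.2/10.1 = 2.5, dragonfly nymphs = 20.1/22.2 = 0.905, crayfish = 10.3/6.05 = 1.7, fathead minnows = 19.7/19 = 1.04, bluegill = 43.1/8.74 = 4.93.
Ranked: bluegill > shiners > crayfish > fathead minnows > dragonfly nymphs.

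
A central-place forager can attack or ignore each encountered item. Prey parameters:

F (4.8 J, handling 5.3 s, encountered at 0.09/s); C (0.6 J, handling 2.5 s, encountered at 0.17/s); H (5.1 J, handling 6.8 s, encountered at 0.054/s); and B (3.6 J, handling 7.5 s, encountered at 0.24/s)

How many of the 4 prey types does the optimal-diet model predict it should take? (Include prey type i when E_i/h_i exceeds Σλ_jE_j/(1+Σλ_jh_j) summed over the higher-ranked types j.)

E/h in descending order: F 0.906, H 0.75, B 0.48, C 0.24 J/s. The optimal diet is the largest prefix of this list for which every included type satisfies E_i/h_i > R on the types above it.
Rate on top 1: 0.2925. H: 0.75 > 0.2925 → include.
Rate on top 2: 0.3836. B: 0.48 > 0.3836 → include.
Rate on top 3: 0.4312. C: 0.24 < 0.4312 → exclude; stop.
Optimal diet: F, H, B — 3 of 4 types.

3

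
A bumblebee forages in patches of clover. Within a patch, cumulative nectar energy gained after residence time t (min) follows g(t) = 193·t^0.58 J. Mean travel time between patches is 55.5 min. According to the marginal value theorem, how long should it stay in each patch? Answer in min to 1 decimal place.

By the marginal value theorem, leave when the instantaneous gain rate g'(t) equals the habitat-wide average g(t)/(T + t).
g'(t) = 0.58·193·t^-0.42. Setting 0.58·193·t^-0.42 = 193·t^0.58/(55.5+t) gives 0.58(55.5+t) = t, so 0.42·t = 0.58×55.5.
t* = 0.58×55.5/0.42 = 76.64 min.

76.6 min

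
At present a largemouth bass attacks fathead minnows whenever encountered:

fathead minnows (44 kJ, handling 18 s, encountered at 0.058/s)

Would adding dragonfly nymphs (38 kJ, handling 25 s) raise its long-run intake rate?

Intake rate on the current diet: R = (0.058×44) / (1 + 0.058×18) = 2.552/2.044 = 1.249 kJ/s.
Profitability of dragonfly nymphs: 38/25 = 1.52 kJ/s.
1.52 > 1.249, so adding dragonfly nymphs raises the average — include it.

Yes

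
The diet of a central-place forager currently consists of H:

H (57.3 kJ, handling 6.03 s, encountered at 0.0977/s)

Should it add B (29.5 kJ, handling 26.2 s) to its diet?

On H alone, R = ΣλE/(1+Σλh) = 5.598/1.589 = 3.523 kJ/s.
B: E/h = 29.5/26.2 = 1.126 kJ/s.
1.126 < 3.523, so adding B would lower the average — exclude it.

No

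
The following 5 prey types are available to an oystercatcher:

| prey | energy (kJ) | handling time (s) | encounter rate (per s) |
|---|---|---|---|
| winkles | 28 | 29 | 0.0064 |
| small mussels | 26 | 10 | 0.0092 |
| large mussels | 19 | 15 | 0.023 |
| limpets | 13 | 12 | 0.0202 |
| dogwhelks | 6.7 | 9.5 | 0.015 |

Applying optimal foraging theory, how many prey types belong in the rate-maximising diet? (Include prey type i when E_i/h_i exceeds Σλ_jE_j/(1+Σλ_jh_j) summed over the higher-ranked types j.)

E/h in descending order: small mussels 2.6, large mussels 1.27, limpets 1.08, winkles 0.966, dogwhelks 0.705 kJ/s. The optimal diet is the largest prefix of this list for which every included type satisfies E_i/h_i > R on the types above it.
Rate on top 1: 0.219. large mussels: 1.27 > 0.219 → include.
Rate on top 2: 0.4706. limpets: 1.08 > 0.4706 → include.
Rate on top 3: 0.559. winkles: 0.966 > 0.559 → include.
Rate on top 4: 0.5995. dogwhelks: 0.705 > 0.5995 → include.
Optimal diet: small mussels, large mussels, limpets, winkles, dogwhelks — 5 of 5 types.

5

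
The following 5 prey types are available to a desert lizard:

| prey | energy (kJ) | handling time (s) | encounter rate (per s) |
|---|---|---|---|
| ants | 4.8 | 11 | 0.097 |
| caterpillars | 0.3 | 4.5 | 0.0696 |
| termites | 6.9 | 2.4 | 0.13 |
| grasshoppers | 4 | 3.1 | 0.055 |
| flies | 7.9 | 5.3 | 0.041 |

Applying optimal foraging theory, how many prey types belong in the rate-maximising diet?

Profitabilities (E/h, kJ/s): termites 2.88, flies 1.49, grasshoppers 1.29, ants 0.436, caterpillars 0.0667. Add prey in this order while the next type's profitability exceeds the intake rate on those already taken.
Rate on top 1: 0.6837. flies: 1.49 > 0.6837 → include.
Rate on top 2: 0.7983. grasshoppers: 1.29 > 0.7983 → include.
Rate on top 3: 0.8477. ants: 0.436 < 0.8477 → exclude; stop.
Optimal diet: termites, flies, grasshoppers — 3 of 5 types.

3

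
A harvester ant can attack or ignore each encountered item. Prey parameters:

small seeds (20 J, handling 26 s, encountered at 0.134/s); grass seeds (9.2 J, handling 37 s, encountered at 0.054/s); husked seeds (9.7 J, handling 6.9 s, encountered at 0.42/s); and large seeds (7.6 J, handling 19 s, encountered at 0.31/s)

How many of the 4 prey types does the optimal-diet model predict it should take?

Rank by E/h (J/s): husked seeds 1.41, small seeds 0.769, large seeds 0.4, grass seeds 0.249. Include each in turn until the next type's E/h falls below the running intake rate.
Rate on top 1: 1.045. small seeds: 0.769 < 1.045 → exclude; stop.
Optimal diet: husked seeds — 1 of 4 types.

1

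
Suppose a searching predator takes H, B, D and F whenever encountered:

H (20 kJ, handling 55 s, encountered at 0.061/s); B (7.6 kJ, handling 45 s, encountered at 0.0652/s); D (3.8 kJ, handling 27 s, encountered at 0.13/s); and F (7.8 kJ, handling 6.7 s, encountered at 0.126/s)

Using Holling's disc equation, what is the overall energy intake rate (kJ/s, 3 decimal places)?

0.274 kJ/s

R = Σλ_iE_i / (1 + Σλ_ih_i)
Numerator: 0.061×20 + 0.0652×7.6 + 0.13×3.8 + 0.126×7.8 = 3.192
Denominator: 1 + 0.061×55 + 0.0652×45 + 0.13×27 + 0.126×6.7 = 11.64
R = 3.192/11.64 = 0.2742 kJ/s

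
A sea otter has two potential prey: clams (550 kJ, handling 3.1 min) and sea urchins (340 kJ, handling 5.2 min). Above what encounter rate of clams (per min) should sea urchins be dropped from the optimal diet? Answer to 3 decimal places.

At the threshold, the rate on clams alone equals the profitability of sea urchins: λ·550/(1 + λ·3.1) = 340/5.2 = 65.38.
Rearranging, λ(550 − 65.38×3.1) = 65.38, so λ = 65.38/347.3 = 0.1883 per min.

0.188 per min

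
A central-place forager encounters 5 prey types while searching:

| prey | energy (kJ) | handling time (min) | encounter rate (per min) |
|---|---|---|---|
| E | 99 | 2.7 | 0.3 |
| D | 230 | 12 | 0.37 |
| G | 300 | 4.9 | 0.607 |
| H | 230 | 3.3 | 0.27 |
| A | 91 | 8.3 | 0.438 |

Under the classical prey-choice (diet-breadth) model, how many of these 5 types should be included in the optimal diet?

Profitabilities (E/h, kJ/min): H 69.7, G 61.2, E 36.7, D 19.2, A 11. Add prey in this order while the next type's profitability exceeds the intake rate on those already taken.
Rate on top 1: 32.84. G: 61.2 > 32.84 → include.
Rate on top 2: 50.19. E: 36.7 < 50.19 → exclude; stop.
Optimal diet: H, G — 2 of 5 types.

2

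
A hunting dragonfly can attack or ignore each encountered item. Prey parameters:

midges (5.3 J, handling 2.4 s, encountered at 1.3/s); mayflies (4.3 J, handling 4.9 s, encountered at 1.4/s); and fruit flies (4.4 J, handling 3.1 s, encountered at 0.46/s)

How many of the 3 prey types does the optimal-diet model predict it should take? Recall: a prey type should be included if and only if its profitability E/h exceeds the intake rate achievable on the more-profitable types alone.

Profitabilities (E/h, J/s): midges 2.21, fruit flies 1.42, mayflies 0.878. Add prey in this order while the next type's profitability exceeds the intake rate on those already taken.
Rate on top 1: 1.672. fruit flies: 1.42 < 1.672 → exclude; stop.
Optimal diet: midges — 1 of 3 types.

1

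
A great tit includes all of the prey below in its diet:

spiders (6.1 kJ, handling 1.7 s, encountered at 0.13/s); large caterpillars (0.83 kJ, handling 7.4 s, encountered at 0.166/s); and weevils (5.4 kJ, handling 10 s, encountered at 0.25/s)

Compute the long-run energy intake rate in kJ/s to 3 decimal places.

0.461 kJ/s

Energy encountered per unit search time: 0.13×6.1 + 0.166×0.83 + 0.25×5.4 = 2.281 kJ/s.
Handling time per unit search time: 0.13×1.7 + 0.166×7.4 + 0.25×10 = 3.949.
Rate = 2.281/(1 + 3.949) = 0.4608 kJ/s.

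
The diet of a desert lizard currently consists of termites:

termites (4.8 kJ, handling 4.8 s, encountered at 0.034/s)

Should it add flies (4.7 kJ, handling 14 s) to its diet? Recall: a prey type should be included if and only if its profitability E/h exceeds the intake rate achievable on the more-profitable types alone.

On termites alone, R = ΣλE/(1+Σλh) = 0.1632/1.163 = 0.1403 kJ/s.
flies: E/h = 4.7/14 = 0.3357 kJ/s.
Since 0.3357 > R, including flies increases the long-run rate.

Yes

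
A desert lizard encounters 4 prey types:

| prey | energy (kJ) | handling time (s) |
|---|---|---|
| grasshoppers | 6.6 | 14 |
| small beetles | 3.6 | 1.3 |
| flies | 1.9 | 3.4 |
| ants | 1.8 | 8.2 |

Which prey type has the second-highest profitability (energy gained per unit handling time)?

In descending order of E/h:
small beetles: 3.6/1.3 = 2.77 kJ/s
flies: 1.9/3.4 = 0.559 kJ/s
grasshoppers: 6.6/14 = 0.471 kJ/s
ants: 1.8/8.2 = 0.22 kJ/s

flies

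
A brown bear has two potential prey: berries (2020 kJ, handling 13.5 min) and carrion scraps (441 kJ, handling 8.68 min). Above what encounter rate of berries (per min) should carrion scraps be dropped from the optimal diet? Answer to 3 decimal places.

Drop carrion scraps once their profitability E₂/h₂ falls below the rate achievable on berries alone: E₂/h₂ = λE₁/(1 + λh₁).
Solve for λ: λE₁h₂ = E₂(1 + λh₁) → λ(E₁h₂ − E₂h₁) = E₂ → λ = E₂/(E₁h₂ − E₂h₁).
λ = 441/(2020×8.68 − 441×13.5) = 441/1.158e+04 = 0.03808 per min.

0.038 per min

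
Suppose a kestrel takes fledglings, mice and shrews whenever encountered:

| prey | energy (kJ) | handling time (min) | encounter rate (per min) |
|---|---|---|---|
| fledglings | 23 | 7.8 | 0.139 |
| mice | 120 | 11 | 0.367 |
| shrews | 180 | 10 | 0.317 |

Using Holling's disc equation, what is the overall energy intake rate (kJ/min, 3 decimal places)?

R = Σλ_iE_i / (1 + Σλ_ih_i)
Numerator: 0.139×23 + 0.367×120 + 0.317×180 = 104.3
Denominator: 1 + 0.139×7.8 + 0.367×11 + 0.317×10 = 9.291
R = 104.3/9.291 = 11.23 kJ/min

11.225 kJ/min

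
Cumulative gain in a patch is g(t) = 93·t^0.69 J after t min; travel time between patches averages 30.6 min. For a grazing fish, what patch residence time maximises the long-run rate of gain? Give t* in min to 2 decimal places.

By the marginal value theorem, leave when the instantaneous gain rate g'(t) equals the habitat-wide average g(t)/(T + t).
g'(t) = 0.69·93·t^-0.31. Setting 0.69·93·t^-0.31 = 93·t^0.69/(30.6+t) gives 0.69(30.6+t) = t, so 0.31·t = 0.69×30.6.
t* = 0.69×30.6/0.31 = 68.11 min.

68.11 min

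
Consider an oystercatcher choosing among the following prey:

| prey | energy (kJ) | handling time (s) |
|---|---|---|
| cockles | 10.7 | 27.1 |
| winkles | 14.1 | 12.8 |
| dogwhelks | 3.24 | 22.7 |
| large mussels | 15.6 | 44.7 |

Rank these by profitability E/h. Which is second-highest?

cockles

In descending order of E/h:
winkles: 14.1/12.8 = 1.1 kJ/s
cockles: 10.7/27.1 = 0.395 kJ/s
large mussels: 15.6/44.7 = 0.349 kJ/s
dogwhelks: 3.24/22.7 = 0.143 kJ/s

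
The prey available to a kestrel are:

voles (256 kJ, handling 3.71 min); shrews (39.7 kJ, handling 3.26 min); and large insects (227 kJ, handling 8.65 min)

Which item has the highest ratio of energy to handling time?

voles

In descending order of E/h:
voles: 256/3.71 = 69 kJ/min
large insects: 227/8.65 = 26.2 kJ/min
shrews: 39.7/3.26 = 12.2 kJ/min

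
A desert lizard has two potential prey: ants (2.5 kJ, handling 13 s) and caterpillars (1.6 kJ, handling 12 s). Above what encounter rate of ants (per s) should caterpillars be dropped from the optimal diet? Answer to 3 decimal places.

Drop caterpillars once their profitability E₂/h₂ falls below the rate achievable on ants alone: E₂/h₂ = λE₁/(1 + λh₁).
Solve for λ: λE₁h₂ = E₂(1 + λh₁) → λ(E₁h₂ − E₂h₁) = E₂ → λ = E₂/(E₁h₂ − E₂h₁).
λ = 1.6/(2.5×12 − 1.6×13) = 1.6/9.2 = 0.1739 per s.

0.174 per s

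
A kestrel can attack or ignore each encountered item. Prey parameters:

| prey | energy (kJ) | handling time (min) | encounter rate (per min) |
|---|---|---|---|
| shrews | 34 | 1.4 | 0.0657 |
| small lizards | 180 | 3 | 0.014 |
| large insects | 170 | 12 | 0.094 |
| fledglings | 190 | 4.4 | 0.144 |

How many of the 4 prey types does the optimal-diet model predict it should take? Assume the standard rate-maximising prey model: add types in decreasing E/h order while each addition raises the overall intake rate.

Profitabilities (E/h, kJ/min): small lizards 60, fledglings 43.2, shrews 24.3, large insects 14.2. Add prey in this order while the next type's profitability exceeds the intake rate on those already taken.
Rate on top 1: 2.418. fledglings: 43.2 > 2.418 → include.
Rate on top 2: 17.83. shrews: 24.3 > 17.83 → include.
Rate on top 3: 18.17. large insects: 14.2 < 18.17 → exclude; stop.
Optimal diet: small lizards, fledglings, shrews — 3 of 4 types.

3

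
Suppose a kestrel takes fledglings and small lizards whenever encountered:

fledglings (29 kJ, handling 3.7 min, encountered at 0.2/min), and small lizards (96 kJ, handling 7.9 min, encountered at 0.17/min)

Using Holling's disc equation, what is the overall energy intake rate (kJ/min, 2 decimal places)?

7.17 kJ/min

R = Σλ_iE_i / (1 + Σλ_ih_i)
Numerator: 0.2×29 + 0.17×96 = 22.12
Denominator: 1 + 0.2×3.7 + 0.17×7.9 = 3.083
R = 22.12/3.083 = 7.175 kJ/min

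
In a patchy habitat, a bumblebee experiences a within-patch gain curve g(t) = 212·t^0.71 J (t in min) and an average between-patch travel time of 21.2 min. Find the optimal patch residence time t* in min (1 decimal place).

51.9 min

By the marginal value theorem, leave when the instantaneous gain rate g'(t) equals the habitat-wide average g(t)/(T + t).
g'(t) = 0.71·212·t^-0.29. Setting 0.71·212·t^-0.29 = 212·t^0.71/(21.2+t) gives 0.71(21.2+t) = t, so 0.29·t = 0.71×21.2.
t* = 0.71×21.2/0.29 = 51.9 min.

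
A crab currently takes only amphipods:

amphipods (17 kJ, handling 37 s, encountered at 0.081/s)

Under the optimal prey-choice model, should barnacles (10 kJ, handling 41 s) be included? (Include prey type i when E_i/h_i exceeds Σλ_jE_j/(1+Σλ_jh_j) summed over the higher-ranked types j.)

On amphipods alone, R = ΣλE/(1+Σλh) = 1.377/3.997 = 0.3445 kJ/s.
Profitability of barnacles: 10/41 = 0.2439 kJ/s.
Since 0.2439 < R, time spent handling barnacles is better spent searching.

No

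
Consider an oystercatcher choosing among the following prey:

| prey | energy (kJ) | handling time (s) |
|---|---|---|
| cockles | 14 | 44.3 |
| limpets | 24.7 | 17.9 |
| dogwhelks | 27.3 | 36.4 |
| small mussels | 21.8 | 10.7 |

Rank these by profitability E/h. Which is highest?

In descending order of E/h:
small mussels: 21.8/10.7 = 2.04 kJ/s
limpets: 24.7/17.9 = 1.38 kJ/s
dogwhelks: 27.3/36.4 = 0.75 kJ/s
cockles: 14/44.3 = 0.316 kJ/s

small mussels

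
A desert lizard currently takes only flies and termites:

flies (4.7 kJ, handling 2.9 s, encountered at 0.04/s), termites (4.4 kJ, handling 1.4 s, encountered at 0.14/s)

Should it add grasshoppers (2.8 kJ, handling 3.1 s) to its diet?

Yes

On flies and termites alone, R = ΣλE/(1+Σλh) = 0.804/1.312 = 0.6128 kJ/s.
grasshoppers: E/h = 2.8/3.1 = 0.9032 kJ/s.
0.9032 > 0.6128, so adding grasshoppers raises the average — include it.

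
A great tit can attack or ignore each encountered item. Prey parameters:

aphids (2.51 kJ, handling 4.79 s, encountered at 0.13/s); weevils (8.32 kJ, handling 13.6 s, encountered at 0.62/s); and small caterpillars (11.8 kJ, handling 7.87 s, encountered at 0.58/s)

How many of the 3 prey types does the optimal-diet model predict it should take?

1

E/h in descending order: small caterpillars 1.5, weevils 0.612, aphids 0.524 kJ/s. The optimal diet is the largest prefix of this list for which every included type satisfies E_i/h_i > R on the types above it.
Rate on top 1: 1.23. weevils: 0.612 < 1.23 → exclude; stop.
Optimal diet: small caterpillars — 1 of 3 types.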